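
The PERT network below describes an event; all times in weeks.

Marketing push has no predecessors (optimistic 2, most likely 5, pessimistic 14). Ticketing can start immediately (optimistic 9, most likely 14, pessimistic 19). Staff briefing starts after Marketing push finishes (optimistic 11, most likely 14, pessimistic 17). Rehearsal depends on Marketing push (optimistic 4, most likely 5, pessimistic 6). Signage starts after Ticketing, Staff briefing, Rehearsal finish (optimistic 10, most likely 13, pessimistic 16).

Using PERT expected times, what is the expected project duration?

te_Marketing push = (2 + 4·5 + 14)/6 = 36/6 = 6
te_Ticketing = (9 + 4·14 + 19)/6 = 84/6 = 14
te_Staff briefing = (11 + 4·14 + 17)/6 = 84/6 = 14
te_Rehearsal = (4 + 4·5 + 6)/6 = 30/6 = 5
te_Signage = (10 + 4·13 + 16)/6 = 78/6 = 13

Forward pass:
ES_Marketing push = 0; EF_Marketing push = 6
ES_Ticketing = 0; EF_Ticketing = 14
ES_Staff briefing = 6; EF_Staff briefing = 6+14 = 20
ES_Rehearsal = 6; EF_Rehearsal = 6+5 = 11
ES_Signage = max(EF_Ticketing=14, EF_Staff briefing=20, EF_Rehearsal=11) = 20; EF_Signage = 20+13 = 33
Expected project duration μ = 33 weeks. Critical path: Marketing push → Staff briefing → Signage.

33 weeks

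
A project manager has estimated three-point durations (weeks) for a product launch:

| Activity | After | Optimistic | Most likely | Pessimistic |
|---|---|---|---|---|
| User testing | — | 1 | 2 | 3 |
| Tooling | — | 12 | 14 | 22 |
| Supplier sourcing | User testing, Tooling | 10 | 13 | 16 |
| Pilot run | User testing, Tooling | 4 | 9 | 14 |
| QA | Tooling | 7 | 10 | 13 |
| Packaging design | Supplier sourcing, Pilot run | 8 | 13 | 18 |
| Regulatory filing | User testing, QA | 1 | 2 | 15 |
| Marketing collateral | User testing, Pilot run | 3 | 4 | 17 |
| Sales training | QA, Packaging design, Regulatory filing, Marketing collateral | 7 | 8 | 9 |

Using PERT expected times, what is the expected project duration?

te_User testing = (1 + 4·2 + 3)/6 = 12/6 = 2
te_Tooling = (12 + 4·14 + 22)/6 = 90/6 = 15
te_Supplier sourcing = (10 + 4·13 + 16)/6 = 78/6 = 13
te_Pilot run = (4 + 4·9 + 14)/6 = 54/6 = 9
te_QA = (7 + 4·10 + 13)/6 = 60/6 = 10
te_Packaging design = (8 + 4·13 + 18)/6 = 78/6 = 13
te_Regulatory filing = (1 + 4·2 + 15)/6 = 24/6 = 4
te_Marketing collateral = (3 + 4·4 + 17)/6 = 36/6 = 6
te_Sales training = (7 + 4·8 + 9)/6 = 48/6 = 8

Forward pass:
ES_User testing = 0; EF_User testing = 2
ES_Tooling = 0; EF_Tooling = 15
ES_Supplier sourcing = max(EF_User testing=2, EF_Tooling=15) = 15; EF_Supplier sourcing = 15+13 = 28
ES_Pilot run = max(EF_User testing=2, EF_Tooling=15) = 15; EF_Pilot run = 15+9 = 24
ES_QA = 15; EF_QA = 15+10 = 25
ES_Packaging design = max(EF_Supplier sourcing=28, EF_Pilot run=24) = 28; EF_Packaging design = 28+13 = 41
ES_Regulatory filing = max(EF_User testing=2, EF_QA=25) = 25; EF_Regulatory filing = 25+4 = 29
ES_Marketing collateral = max(EF_User testing=2, EF_Pilot run=24) = 24; EF_Marketing collateral = 24+6 = 30
ES_Sales training = max(EF_QA=25, EF_Packaging design=41, EF_Regulatory filing=29, EF_Marketing collateral=30) = 41; EF_Sales training = 41+8 = 49
Expected project duration μ = 49 weeks. Critical path: Tooling → Supplier sourcing → Packaging design → Sales training.

49 weeks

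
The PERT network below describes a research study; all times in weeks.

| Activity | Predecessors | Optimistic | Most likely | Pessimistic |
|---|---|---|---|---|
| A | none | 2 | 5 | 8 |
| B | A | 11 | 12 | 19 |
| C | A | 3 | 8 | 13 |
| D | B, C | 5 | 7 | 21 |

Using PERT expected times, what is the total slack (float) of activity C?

te_A = (2 + 4·5 + 8)/6 = 30/6 = 5
te_B = (11 + 4·12 + 19)/6 = 78/6 = 13
te_C = (3 + 4·8 + 13)/6 = 48/6 = 8
te_D = (5 + 4·7 + 21)/6 = 54/6 = 9

Forward pass:
ES_A = 0; EF_A = 5
ES_B = 5; EF_B = 5+13 = 18
ES_C = 5; EF_C = 5+8 = 13
ES_D = max(EF_B=18, EF_C=13) = 18; EF_D = 18+9 = 27
Expected project duration μ = 27 weeks. Critical path: A → B → D.

Backward pass:
LF_D = 27; LS_D = 27−9 = 18
LF_C = LS_D = 18; LS_C = 18−8 = 10
LF_B = LS_D = 18; LS_B = 18−13 = 5
LF_A = min(LS_B=5, LS_C=10) = 5; LS_A = 5−5 = 0
Slack_C = LS_C − ES_C = 10 − 5 = 5

5 weeks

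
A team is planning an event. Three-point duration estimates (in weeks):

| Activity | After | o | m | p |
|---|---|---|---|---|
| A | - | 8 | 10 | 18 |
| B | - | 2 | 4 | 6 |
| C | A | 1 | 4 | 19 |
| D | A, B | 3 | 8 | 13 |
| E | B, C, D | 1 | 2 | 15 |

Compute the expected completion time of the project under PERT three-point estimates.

23 weeks

te_A = (8 + 4·10 + 18)/6 = 66/6 = 11
te_B = (2 + 4·4 + 6)/6 = 24/6 = 4
te_C = (1 + 4·4 + 19)/6 = 36/6 = 6
te_D = (3 + 4·8 + 13)/6 = 48/6 = 8
te_E = (1 + 4·2 + 15)/6 = 24/6 = 4

Forward pass:
ES_A = 0; EF_A = 11
ES_B = 0; EF_B = 4
ES_C = 11; EF_C = 11+6 = 17
ES_D = max(EF_A=11, EF_B=4) = 11; EF_D = 11+8 = 19
ES_E = max(EF_B=4, EF_C=17, EF_D=19) = 19; EF_E = 19+4 = 23
Expected project duration μ = 23 weeks. Critical path: A → D → E.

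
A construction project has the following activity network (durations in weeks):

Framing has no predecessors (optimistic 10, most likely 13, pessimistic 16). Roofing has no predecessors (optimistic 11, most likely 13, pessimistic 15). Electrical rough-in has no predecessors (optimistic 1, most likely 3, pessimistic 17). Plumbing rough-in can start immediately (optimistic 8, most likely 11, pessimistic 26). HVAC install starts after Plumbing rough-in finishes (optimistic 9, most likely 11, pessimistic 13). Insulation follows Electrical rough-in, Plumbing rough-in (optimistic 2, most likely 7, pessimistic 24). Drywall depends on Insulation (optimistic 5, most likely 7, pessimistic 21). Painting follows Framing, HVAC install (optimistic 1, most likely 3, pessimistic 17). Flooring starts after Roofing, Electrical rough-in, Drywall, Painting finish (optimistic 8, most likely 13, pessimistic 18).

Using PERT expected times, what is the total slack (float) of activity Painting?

2 weeks

te_Framing = (10 + 4·13 + 16)/6 = 78/6 = 13
te_Roofing = (11 + 4·13 + 15)/6 = 78/6 = 13
te_Electrical rough-in = (1 + 4·3 + 17)/6 = 30/6 = 5
te_Plumbing rough-in = (8 + 4·11 + 26)/6 = 78/6 = 13
te_HVAC install = (9 + 4·11 + 13)/6 = 66/6 = 11
te_Insulation = (2 + 4·7 + 24)/6 = 54/6 = 9
te_Drywall = (5 + 4·7 + 21)/6 = 54/6 = 9
te_Painting = (1 + 4·3 + 17)/6 = 30/6 = 5
te_Flooring = (8 + 4·13 + 18)/6 = 78/6 = 13

Forward pass:
ES_Framing = 0; EF_Framing = 13
ES_Roofing = 0; EF_Roofing = 13
ES_Electrical rough-in = 0; EF_Electrical rough-in = 5
ES_Plumbing rough-in = 0; EF_Plumbing rough-in = 13
ES_HVAC install = 13; EF_HVAC install = 13+11 = 24
ES_Insulation = max(EF_Electrical rough-in=5, EF_Plumbing rough-in=13) = 13; EF_Insulation = 13+9 = 22
ES_Drywall = 22; EF_Drywall = 22+9 = 31
ES_Painting = max(EF_Framing=13, EF_HVAC install=24) = 24; EF_Painting = 24+5 = 29
ES_Flooring = max(EF_Roofing=13, EF_Electrical rough-in=5, EF_Drywall=31, EF_Painting=29) = 31; EF_Flooring = 31+13 = 44
Expected project duration μ = 44 weeks. Critical path: Plumbing rough-in → Insulation → Drywall → Flooring.

Backward pass:
LF_Flooring = 44; LS_Flooring = 44−13 = 31
LF_Painting = LS_Flooring = 31; LS_Painting = 31−5 = 26
LF_Drywall = LS_Flooring = 31; LS_Drywall = 31−9 = 22
LF_Insulation = LS_Drywall = 22; LS_Insulation = 22−9 = 13
LF_HVAC install = LS_Painting = 26; LS_HVAC install = 26−11 = 15
LF_Plumbing rough-in = min(LS_HVAC install=15, LS_Insulation=13) = 13; LS_Plumbing rough-in = 13−13 = 0
LF_Electrical rough-in = min(LS_Insulation=13, LS_Flooring=31) = 13; LS_Electrical rough-in = 13−5 = 8
LF_Roofing = LS_Flooring = 31; LS_Roofing = 31−13 = 18
LF_Framing = LS_Painting = 26; LS_Framing = 26−13 = 13
Slack_Painting = LS_Painting − ES_Painting = 26 − 24 = 2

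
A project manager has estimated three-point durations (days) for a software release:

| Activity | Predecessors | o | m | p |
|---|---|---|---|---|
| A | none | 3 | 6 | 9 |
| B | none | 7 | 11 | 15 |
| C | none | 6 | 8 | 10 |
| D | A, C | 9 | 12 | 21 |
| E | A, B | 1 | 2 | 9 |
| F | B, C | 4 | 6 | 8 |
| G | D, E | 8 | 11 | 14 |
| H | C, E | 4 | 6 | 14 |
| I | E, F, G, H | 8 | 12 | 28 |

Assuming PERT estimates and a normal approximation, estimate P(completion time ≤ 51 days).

te_A = (3 + 4·6 + 9)/6 = 36/6 = 6; σ²_A = ((9−3)/6)² = 1.000
te_B = (7 + 4·11 + 15)/6 = 66/6 = 11; σ²_B = ((15−7)/6)² = 1.778
te_C = (6 + 4·8 + 10)/6 = 48/6 = 8; σ²_C = ((10−6)/6)² = 0.444
te_D = (9 + 4·12 + 21)/6 = 78/6 = 13; σ²_D = ((21−9)/6)² = 4.000
te_E = (1 + 4·2 + 9)/6 = 18/6 = 3; σ²_E = ((9−1)/6)² = 1.778
te_F = (4 + 4·6 + 8)/6 = 36/6 = 6; σ²_F = ((8−4)/6)² = 0.444
te_G = (8 + 4·11 + 14)/6 = 66/6 = 11; σ²_G = ((14−8)/6)² = 1.000
te_H = (4 + 4·6 + 14)/6 = 42/6 = 7; σ²_H = ((14−4)/6)² = 2.778
te_I = (8 + 4·12 + 28)/6 = 84/6 = 14; σ²_I = ((28−8)/6)² = 11.111

Forward pass:
ES_A = 0; EF_A = 6
ES_B = 0; EF_B = 11
ES_C = 0; EF_C = 8
ES_D = max(EF_A=6, EF_C=8) = 8; EF_D = 8+13 = 21
ES_E = max(EF_A=6, EF_B=11) = 11; EF_E = 11+3 = 14
ES_F = max(EF_B=11, EF_C=8) = 11; EF_F = 11+6 = 17
ES_G = max(EF_D=21, EF_E=14) = 21; EF_G = 21+11 = 32
ES_H = max(EF_C=8, EF_E=14) = 14; EF_H = 14+7 = 21
ES_I = max(EF_E=14, EF_F=17, EF_G=32, EF_H=21) = 32; EF_I = 32+14 = 46
Expected project duration μ = 46 days. Critical path: C → D → G → I.

Variance along critical path = 0.444 + 4.000 + 1.000 + 11.111 = 16.556; σ = √16.556 = 4.069 days.
Z = (51 − 46) / 4.069 = 1.229
P(T ≤ 51) = Φ(1.229) ≈ 0.890

0.890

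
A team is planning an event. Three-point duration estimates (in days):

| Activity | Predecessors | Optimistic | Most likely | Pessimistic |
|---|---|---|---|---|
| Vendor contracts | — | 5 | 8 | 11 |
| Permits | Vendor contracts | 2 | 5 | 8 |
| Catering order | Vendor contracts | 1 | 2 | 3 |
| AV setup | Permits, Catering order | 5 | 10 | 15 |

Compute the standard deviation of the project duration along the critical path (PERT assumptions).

te_Vendor contracts = (5 + 4·8 + 11)/6 = 48/6 = 8; σ²_Vendor contracts = ((11−5)/6)² = 1.000
te_Permits = (2 + 4·5 + 8)/6 = 30/6 = 5; σ²_Permits = ((8−2)/6)² = 1.000
te_Catering order = (1 + 4·2 + 3)/6 = 12/6 = 2; σ²_Catering order = ((3−1)/6)² = 0.111
te_AV setup = (5 + 4·10 + 15)/6 = 60/6 = 10; σ²_AV setup = ((15−5)/6)² = 2.778

Forward pass:
ES_Vendor contracts = 0; EF_Vendor contracts = 8
ES_Permits = 8; EF_Permits = 8+5 = 13
ES_Catering order = 8; EF_Catering order = 8+2 = 10
ES_AV setup = max(EF_Permits=13, EF_Catering order=10) = 13; EF_AV setup = 13+10 = 23
Expected project duration μ = 23 days. Critical path: Vendor contracts → Permits → AV setup.

Variance along critical path = 1.000 + 1.000 + 2.778 = 4.778
σ = √4.778 = 2.186 days

2.19 days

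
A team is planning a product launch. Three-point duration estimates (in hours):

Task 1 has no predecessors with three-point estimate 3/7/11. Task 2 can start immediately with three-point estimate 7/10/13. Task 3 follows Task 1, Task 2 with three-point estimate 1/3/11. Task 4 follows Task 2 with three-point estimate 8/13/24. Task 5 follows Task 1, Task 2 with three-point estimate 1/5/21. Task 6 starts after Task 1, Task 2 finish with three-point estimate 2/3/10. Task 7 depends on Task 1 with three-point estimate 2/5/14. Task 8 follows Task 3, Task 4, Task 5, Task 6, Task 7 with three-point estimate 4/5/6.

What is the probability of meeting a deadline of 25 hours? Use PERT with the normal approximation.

0.082

te_Task 1 = (3 + 4·7 + 11)/6 = 42/6 = 7; σ²_Task 1 = ((11−3)/6)² = 1.778
te_Task 2 = (7 + 4·10 + 13)/6 = 60/6 = 10; σ²_Task 2 = ((13−7)/6)² = 1.000
te_Task 3 = (1 + 4·3 + 11)/6 = 24/6 = 4; σ²_Task 3 = ((11−1)/6)² = 2.778
te_Task 4 = (8 + 4·13 + 24)/6 = 84/6 = 14; σ²_Task 4 = ((24−8)/6)² = 7.111
te_Task 5 = (1 + 4·5 + 21)/6 = 42/6 = 7; σ²_Task 5 = ((21−1)/6)² = 11.111
te_Task 6 = (2 + 4·3 + 10)/6 = 24/6 = 4; σ²_Task 6 = ((10−2)/6)² = 1.778
te_Task 7 = (2 + 4·5 + 14)/6 = 36/6 = 6; σ²_Task 7 = ((14−2)/6)² = 4.000
te_Task 8 = (4 + 4·5 + 6)/6 = 30/6 = 5; σ²_Task 8 = ((6−4)/6)² = 0.111

Forward pass:
ES_Task 1 = 0; EF_Task 1 = 7
ES_Task 2 = 0; EF_Task 2 = 10
ES_Task 3 = max(EF_Task 1=7, EF_Task 2=10) = 10; EF_Task 3 = 10+4 = 14
ES_Task 4 = 10; EF_Task 4 = 10+14 = 24
ES_Task 5 = max(EF_Task 1=7, EF_Task 2=10) = 10; EF_Task 5 = 10+7 = 17
ES_Task 6 = max(EF_Task 1=7, EF_Task 2=10) = 10; EF_Task 6 = 10+4 = 14
ES_Task 7 = 7; EF_Task 7 = 7+6 = 13
ES_Task 8 = max(EF_Task 3=14, EF_Task 4=24, EF_Task 5=17, EF_Task 6=14, EF_Task 7=13) = 24; EF_Task 8 = 24+5 = 29
Expected project duration μ = 29 hours. Critical path: Task 2 → Task 4 → Task 8.

Variance along critical path = 1.000 + 7.111 + 0.111 = 8.222; σ = √8.222 = 2.867 hours.
Z = (25 − 29) / 2.867 = -1.395
P(T ≤ 25) = Φ(-1.395) ≈ 0.082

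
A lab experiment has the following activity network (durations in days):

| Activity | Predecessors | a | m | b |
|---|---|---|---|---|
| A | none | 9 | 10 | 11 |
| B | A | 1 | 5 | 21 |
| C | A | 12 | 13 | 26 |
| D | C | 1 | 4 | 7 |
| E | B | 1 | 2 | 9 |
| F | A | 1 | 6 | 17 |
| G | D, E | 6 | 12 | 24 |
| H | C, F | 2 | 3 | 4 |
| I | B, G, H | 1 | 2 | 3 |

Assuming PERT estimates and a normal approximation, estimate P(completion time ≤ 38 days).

0.065

te_A = (9 + 4·10 + 11)/6 = 60/6 = 10; σ²_A = ((11−9)/6)² = 0.111
te_B = (1 + 4·5 + 21)/6 = 42/6 = 7; σ²_B = ((21−1)/6)² = 11.111
te_C = (12 + 4·13 + 26)/6 = 90/6 = 15; σ²_C = ((26−12)/6)² = 5.444
te_D = (1 + 4·4 + 7)/6 = 24/6 = 4; σ²_D = ((7−1)/6)² = 1.000
te_E = (1 + 4·2 + 9)/6 = 18/6 = 3; σ²_E = ((9−1)/6)² = 1.778
te_F = (1 + 4·6 + 17)/6 = 42/6 = 7; σ²_F = ((17−1)/6)² = 7.111
te_G = (6 + 4·12 + 24)/6 = 78/6 = 13; σ²_G = ((24−6)/6)² = 9.000
te_H = (2 + 4·3 + 4)/6 = 18/6 = 3; σ²_H = ((4−2)/6)² = 0.111
te_I = (1 + 4·2 + 3)/6 = 12/6 = 2; σ²_I = ((3−1)/6)² = 0.111

Forward pass:
ES_A = 0; EF_A = 10
ES_B = 10; EF_B = 10+7 = 17
ES_C = 10; EF_C = 10+15 = 25
ES_D = 25; EF_D = 25+4 = 29
ES_E = 17; EF_E = 17+3 = 20
ES_F = 10; EF_F = 10+7 = 17
ES_G = max(EF_D=29, EF_E=20) = 29; EF_G = 29+13 = 42
ES_H = max(EF_C=25, EF_F=17) = 25; EF_H = 25+3 = 28
ES_I = max(EF_B=17, EF_G=42, EF_H=28) = 42; EF_I = 42+2 = 44
Expected project duration μ = 44 days. Critical path: A → C → D → G → I.

Variance along critical path = 0.111 + 5.444 + 1.000 + 9.000 + 0.111 = 15.667; σ = √15.667 = 3.958 days.
Z = (38 − 44) / 3.958 = -1.516
P(T ≤ 38) = Φ(-1.516) ≈ 0.065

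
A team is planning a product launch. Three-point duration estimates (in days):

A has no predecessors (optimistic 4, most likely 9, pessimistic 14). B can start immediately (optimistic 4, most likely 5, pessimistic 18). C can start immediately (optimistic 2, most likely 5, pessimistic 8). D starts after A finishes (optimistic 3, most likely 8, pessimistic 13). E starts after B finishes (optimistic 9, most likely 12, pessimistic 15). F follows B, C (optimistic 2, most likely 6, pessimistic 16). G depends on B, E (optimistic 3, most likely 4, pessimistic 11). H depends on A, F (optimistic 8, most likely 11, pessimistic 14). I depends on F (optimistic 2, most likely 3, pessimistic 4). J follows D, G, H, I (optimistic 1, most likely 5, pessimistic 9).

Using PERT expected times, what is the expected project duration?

te_A = (4 + 4·9 + 14)/6 = 54/6 = 9
te_B = (4 + 4·5 + 18)/6 = 42/6 = 7
te_C = (2 + 4·5 + 8)/6 = 30/6 = 5
te_D = (3 + 4·8 + 13)/6 = 48/6 = 8
te_E = (9 + 4·12 + 15)/6 = 72/6 = 12
te_F = (2 + 4·6 + 16)/6 = 42/6 = 7
te_G = (3 + 4·4 + 11)/6 = 30/6 = 5
te_H = (8 + 4·11 + 14)/6 = 66/6 = 11
te_I = (2 + 4·3 + 4)/6 = 18/6 = 3
te_J = (1 + 4·5 + 9)/6 = 30/6 = 5

Forward pass:
ES_A = 0; EF_A = 9
ES_B = 0; EF_B = 7
ES_C = 0; EF_C = 5
ES_D = 9; EF_D = 9+8 = 17
ES_E = 7; EF_E = 7+12 = 19
ES_F = max(EF_B=7, EF_C=5) = 7; EF_F = 7+7 = 14
ES_G = max(EF_B=7, EF_E=19) = 19; EF_G = 19+5 = 24
ES_H = max(EF_A=9, EF_F=14) = 14; EF_H = 14+11 = 25
ES_I = 14; EF_I = 14+3 = 17
ES_J = max(EF_D=17, EF_G=24, EF_H=25, EF_I=17) = 25; EF_J = 25+5 = 30
Expected project duration μ = 30 days. Critical path: B → F → H → J.

30 days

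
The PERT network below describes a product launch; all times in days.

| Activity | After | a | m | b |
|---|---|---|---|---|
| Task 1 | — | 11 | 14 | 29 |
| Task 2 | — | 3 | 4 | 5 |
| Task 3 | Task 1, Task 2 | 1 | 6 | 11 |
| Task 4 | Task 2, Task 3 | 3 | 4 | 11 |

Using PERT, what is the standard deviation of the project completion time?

te_Task 1 = (11 + 4·14 + 29)/6 = 96/6 = 16; σ²_Task 1 = ((29−11)/6)² = 9.000
te_Task 2 = (3 + 4·4 + 5)/6 = 24/6 = 4; σ²_Task 2 = ((5−3)/6)² = 0.111
te_Task 3 = (1 + 4·6 + 11)/6 = 36/6 = 6; σ²_Task 3 = ((11−1)/6)² = 2.778
te_Task 4 = (3 + 4·4 + 11)/6 = 30/6 = 5; σ²_Task 4 = ((11−3)/6)² = 1.778

Forward pass:
ES_Task 1 = 0; EF_Task 1 = 16
ES_Task 2 = 0; EF_Task 2 = 4
ES_Task 3 = max(EF_Task 1=16, EF_Task 2=4) = 16; EF_Task 3 = 16+6 = 22
ES_Task 4 = max(EF_Task 2=4, EF_Task 3=22) = 22; EF_Task 4 = 22+5 = 27
Expected project duration μ = 27 days. Critical path: Task 1 → Task 3 → Task 4.

Variance along critical path = 9.000 + 2.778 + 1.778 = 13.556
σ = √13.556 = 3.682 days

3.68 days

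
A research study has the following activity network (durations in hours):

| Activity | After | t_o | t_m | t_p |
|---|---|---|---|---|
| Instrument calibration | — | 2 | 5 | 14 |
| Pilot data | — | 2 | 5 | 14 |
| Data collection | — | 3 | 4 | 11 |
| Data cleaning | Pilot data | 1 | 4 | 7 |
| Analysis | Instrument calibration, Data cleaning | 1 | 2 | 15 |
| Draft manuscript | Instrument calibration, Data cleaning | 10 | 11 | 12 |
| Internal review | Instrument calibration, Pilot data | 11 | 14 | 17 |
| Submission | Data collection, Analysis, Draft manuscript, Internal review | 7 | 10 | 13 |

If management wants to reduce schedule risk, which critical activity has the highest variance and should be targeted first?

Pilot data

te_Instrument calibration = (2 + 4·5 + 14)/6 = 36/6 = 6; σ²_Instrument calibration = ((14−2)/6)² = 4.000
te_Pilot data = (2 + 4·5 + 14)/6 = 36/6 = 6; σ²_Pilot data = ((14−2)/6)² = 4.000
te_Data collection = (3 + 4·4 + 11)/6 = 30/6 = 5; σ²_Data collection = ((11−3)/6)² = 1.778
te_Data cleaning = (1 + 4·4 + 7)/6 = 24/6 = 4; σ²_Data cleaning = ((7−1)/6)² = 1.000
te_Analysis = (1 + 4·2 + 15)/6 = 24/6 = 4; σ²_Analysis = ((15−1)/6)² = 5.444
te_Draft manuscript = (10 + 4·11 + 12)/6 = 66/6 = 11; σ²_Draft manuscript = ((12−10)/6)² = 0.111
te_Internal review = (11 + 4·14 + 17)/6 = 84/6 = 14; σ²_Internal review = ((17−11)/6)² = 1.000
te_Submission = (7 + 4·10 + 13)/6 = 60/6 = 10; σ²_Submission = ((13−7)/6)² = 1.000

Forward pass:
ES_Instrument calibration = 0; EF_Instrument calibration = 6
ES_Pilot data = 0; EF_Pilot data = 6
ES_Data collection = 0; EF_Data collection = 5
ES_Data cleaning = 6; EF_Data cleaning = 6+4 = 10
ES_Analysis = max(EF_Instrument calibration=6, EF_Data cleaning=10) = 10; EF_Analysis = 10+4 = 14
ES_Draft manuscript = max(EF_Instrument calibration=6, EF_Data cleaning=10) = 10; EF_Draft manuscript = 10+11 = 21
ES_Internal review = max(EF_Instrument calibration=6, EF_Pilot data=6) = 6; EF_Internal review = 6+14 = 20
ES_Submission = max(EF_Data collection=5, EF_Analysis=14, EF_Draft manuscript=21, EF_Internal review=20) = 21; EF_Submission = 21+10 = 31
Expected project duration μ = 31 hours. Critical path: Pilot data → Data cleaning → Draft manuscript → Submission.

Variances on critical path: σ²_Pilot data=4.000, σ²_Data cleaning=1.000, σ²_Draft manuscript=0.111, σ²_Submission=1.000.
Largest is σ²_Pilot data = 4.000.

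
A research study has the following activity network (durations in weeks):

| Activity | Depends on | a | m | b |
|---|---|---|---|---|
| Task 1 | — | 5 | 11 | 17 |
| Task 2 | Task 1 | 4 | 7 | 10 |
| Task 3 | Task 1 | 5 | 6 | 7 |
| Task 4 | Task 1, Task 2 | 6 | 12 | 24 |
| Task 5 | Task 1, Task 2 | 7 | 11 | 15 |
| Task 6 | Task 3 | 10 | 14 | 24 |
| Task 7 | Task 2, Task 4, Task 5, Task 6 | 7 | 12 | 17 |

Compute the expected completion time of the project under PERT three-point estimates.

te_Task 1 = (5 + 4·11 + 17)/6 = 66/6 = 11
te_Task 2 = (4 + 4·7 + 10)/6 = 42/6 = 7
te_Task 3 = (5 + 4·6 + 7)/6 = 36/6 = 6
te_Task 4 = (6 + 4·12 + 24)/6 = 78/6 = 13
te_Task 5 = (7 + 4·11 + 15)/6 = 66/6 = 11
te_Task 6 = (10 + 4·14 + 24)/6 = 90/6 = 15
te_Task 7 = (7 + 4·12 + 17)/6 = 72/6 = 12

Forward pass:
ES_Task 1 = 0; EF_Task 1 = 11
ES_Task 2 = 11; EF_Task 2 = 11+7 = 18
ES_Task 3 = 11; EF_Task 3 = 11+6 = 17
ES_Task 4 = max(EF_Task 1=11, EF_Task 2=18) = 18; EF_Task 4 = 18+13 = 31
ES_Task 5 = max(EF_Task 1=11, EF_Task 2=18) = 18; EF_Task 5 = 18+11 = 29
ES_Task 6 = 17; EF_Task 6 = 17+15 = 32
ES_Task 7 = max(EF_Task 2=18, EF_Task 4=31, EF_Task 5=29, EF_Task 6=32) = 32; EF_Task 7 = 32+12 = 44
Expected project duration μ = 44 weeks. Critical path: Task 1 → Task 3 → Task 6 → Task 7.

44 weeks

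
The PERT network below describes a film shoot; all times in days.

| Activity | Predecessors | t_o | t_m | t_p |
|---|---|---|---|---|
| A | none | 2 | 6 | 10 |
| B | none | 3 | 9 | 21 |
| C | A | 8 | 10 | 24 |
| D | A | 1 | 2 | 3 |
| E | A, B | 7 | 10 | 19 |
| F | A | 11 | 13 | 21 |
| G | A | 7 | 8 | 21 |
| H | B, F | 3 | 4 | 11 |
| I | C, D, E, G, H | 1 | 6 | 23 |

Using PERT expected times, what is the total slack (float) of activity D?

17 days

te_A = (2 + 4·6 + 10)/6 = 36/6 = 6
te_B = (3 + 4·9 + 21)/6 = 60/6 = 10
te_C = (8 + 4·10 + 24)/6 = 72/6 = 12
te_D = (1 + 4·2 + 3)/6 = 12/6 = 2
te_E = (7 + 4·10 + 19)/6 = 66/6 = 11
te_F = (11 + 4·13 + 21)/6 = 84/6 = 14
te_G = (7 + 4·8 + 21)/6 = 60/6 = 10
te_H = (3 + 4·4 + 11)/6 = 30/6 = 5
te_I = (1 + 4·6 + 23)/6 = 48/6 = 8

Forward pass:
ES_A = 0; EF_A = 6
ES_B = 0; EF_B = 10
ES_C = 6; EF_C = 6+12 = 18
ES_D = 6; EF_D = 6+2 = 8
ES_E = max(EF_A=6, EF_B=10) = 10; EF_E = 10+11 = 21
ES_F = 6; EF_F = 6+14 = 20
ES_G = 6; EF_G = 6+10 = 16
ES_H = max(EF_B=10, EF_F=20) = 20; EF_H = 20+5 = 25
ES_I = max(EF_C=18, EF_D=8, EF_E=21, EF_G=16, EF_H=25) = 25; EF_I = 25+8 = 33
Expected project duration μ = 33 days. Critical path: A → F → H → I.

Backward pass:
LF_I = 33; LS_I = 33−8 = 25
LF_H = LS_I = 25; LS_H = 25−5 = 20
LF_G = LS_I = 25; LS_G = 25−10 = 15
LF_F = LS_H = 20; LS_F = 20−14 = 6
LF_E = LS_I = 25; LS_E = 25−11 = 14
LF_D = LS_I = 25; LS_D = 25−2 = 23
LF_C = LS_I = 25; LS_C = 25−12 = 13
LF_B = min(LS_E=14, LS_H=20) = 14; LS_B = 14−10 = 4
LF_A = min(LS_C=13, LS_D=23, LS_E=14, LS_F=6, LS_G=15) = 6; LS_A = 6−6 = 0
Slack_D = LS_D − ES_D = 23 − 6 = 17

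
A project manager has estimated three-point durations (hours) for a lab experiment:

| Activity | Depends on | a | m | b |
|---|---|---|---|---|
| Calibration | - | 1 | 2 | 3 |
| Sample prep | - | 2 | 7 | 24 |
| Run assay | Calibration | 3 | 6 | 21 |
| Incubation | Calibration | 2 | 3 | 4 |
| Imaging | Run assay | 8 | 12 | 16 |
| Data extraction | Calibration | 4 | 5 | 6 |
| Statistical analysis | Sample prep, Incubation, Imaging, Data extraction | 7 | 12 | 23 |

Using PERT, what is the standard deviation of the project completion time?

te_Calibration = (1 + 4·2 + 3)/6 = 12/6 = 2; σ²_Calibration = ((3−1)/6)² = 0.111
te_Sample prep = (2 + 4·7 + 24)/6 = 54/6 = 9; σ²_Sample prep = ((24−2)/6)² = 13.444
te_Run assay = (3 + 4·6 + 21)/6 = 48/6 = 8; σ²_Run assay = ((21−3)/6)² = 9.000
te_Incubation = (2 + 4·3 + 4)/6 = 18/6 = 3; σ²_Incubation = ((4−2)/6)² = 0.111
te_Imaging = (8 + 4·12 + 16)/6 = 72/6 = 12; σ²_Imaging = ((16−8)/6)² = 1.778
te_Data extraction = (4 + 4·5 + 6)/6 = 30/6 = 5; σ²_Data extraction = ((6−4)/6)² = 0.111
te_Statistical analysis = (7 + 4·12 + 23)/6 = 78/6 = 13; σ²_Statistical analysis = ((23−7)/6)² = 7.111

Forward pass:
ES_Calibration = 0; EF_Calibration = 2
ES_Sample prep = 0; EF_Sample prep = 9
ES_Run assay = 2; EF_Run assay = 2+8 = 10
ES_Incubation = 2; EF_Incubation = 2+3 = 5
ES_Imaging = 10; EF_Imaging = 10+12 = 22
ES_Data extraction = 2; EF_Data extraction = 2+5 = 7
ES_Statistical analysis = max(EF_Sample prep=9, EF_Incubation=5, EF_Imaging=22, EF_Data extraction=7) = 22; EF_Statistical analysis = 22+13 = 35
Expected project duration μ = 35 hours. Critical path: Calibration → Run assay → Imaging → Statistical analysis.

Variance along critical path = 0.111 + 9.000 + 1.778 + 7.111 = 18.000
σ = √18.000 = 4.243 hours

4.24 hours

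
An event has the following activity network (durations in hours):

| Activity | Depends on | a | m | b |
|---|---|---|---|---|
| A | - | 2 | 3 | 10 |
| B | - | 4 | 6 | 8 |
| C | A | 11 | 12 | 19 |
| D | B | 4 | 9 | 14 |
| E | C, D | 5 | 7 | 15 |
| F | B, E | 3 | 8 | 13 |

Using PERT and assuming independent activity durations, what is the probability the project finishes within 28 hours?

0.049

te_A = (2 + 4·3 + 10)/6 = 24/6 = 4; σ²_A = ((10−2)/6)² = 1.778
te_B = (4 + 4·6 + 8)/6 = 36/6 = 6; σ²_B = ((8−4)/6)² = 0.444
te_C = (11 + 4·12 + 19)/6 = 78/6 = 13; σ²_C = ((19−11)/6)² = 1.778
te_D = (4 + 4·9 + 14)/6 = 54/6 = 9; σ²_D = ((14−4)/6)² = 2.778
te_E = (5 + 4·7 + 15)/6 = 48/6 = 8; σ²_E = ((15−5)/6)² = 2.778
te_F = (3 + 4·8 + 13)/6 = 48/6 = 8; σ²_F = ((13−3)/6)² = 2.778

Forward pass:
ES_A = 0; EF_A = 4
ES_B = 0; EF_B = 6
ES_C = 4; EF_C = 4+13 = 17
ES_D = 6; EF_D = 6+9 = 15
ES_E = max(EF_C=17, EF_D=15) = 17; EF_E = 17+8 = 25
ES_F = max(EF_B=6, EF_E=25) = 25; EF_F = 25+8 = 33
Expected project duration μ = 33 hours. Critical path: A → C → E → F.

Variance along critical path = 1.778 + 1.778 + 2.778 + 2.778 = 9.111; σ = √9.111 = 3.018 hours.
Z = (28 − 33) / 3.018 = -1.656
P(T ≤ 28) = Φ(-1.656) ≈ 0.049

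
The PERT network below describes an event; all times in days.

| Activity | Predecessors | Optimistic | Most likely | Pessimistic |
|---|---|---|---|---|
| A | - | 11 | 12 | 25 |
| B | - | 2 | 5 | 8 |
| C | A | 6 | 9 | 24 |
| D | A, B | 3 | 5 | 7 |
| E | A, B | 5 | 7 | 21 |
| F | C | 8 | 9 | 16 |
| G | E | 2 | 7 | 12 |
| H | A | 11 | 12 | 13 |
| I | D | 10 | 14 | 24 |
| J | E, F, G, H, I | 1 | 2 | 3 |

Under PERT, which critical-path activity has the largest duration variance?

C

te_A = (11 + 4·12 + 25)/6 = 84/6 = 14; σ²_A = ((25−11)/6)² = 5.444
te_B = (2 + 4·5 + 8)/6 = 30/6 = 5; σ²_B = ((8−2)/6)² = 1.000
te_C = (6 + 4·9 + 24)/6 = 66/6 = 11; σ²_C = ((24−6)/6)² = 9.000
te_D = (3 + 4·5 + 7)/6 = 30/6 = 5; σ²_D = ((7−3)/6)² = 0.444
te_E = (5 + 4·7 + 21)/6 = 54/6 = 9; σ²_E = ((21−5)/6)² = 7.111
te_F = (8 + 4·9 + 16)/6 = 60/6 = 10; σ²_F = ((16−8)/6)² = 1.778
te_G = (2 + 4·7 + 12)/6 = 42/6 = 7; σ²_G = ((12−2)/6)² = 2.778
te_H = (11 + 4·12 + 13)/6 = 72/6 = 12; σ²_H = ((13−11)/6)² = 0.111
te_I = (10 + 4·14 + 24)/6 = 90/6 = 15; σ²_I = ((24−10)/6)² = 5.444
te_J = (1 + 4·2 + 3)/6 = 12/6 = 2; σ²_J = ((3−1)/6)² = 0.111

Forward pass:
ES_A = 0; EF_A = 14
ES_B = 0; EF_B = 5
ES_C = 14; EF_C = 14+11 = 25
ES_D = max(EF_A=14, EF_B=5) = 14; EF_D = 14+5 = 19
ES_E = max(EF_A=14, EF_B=5) = 14; EF_E = 14+9 = 23
ES_F = 25; EF_F = 25+10 = 35
ES_G = 23; EF_G = 23+7 = 30
ES_H = 14; EF_H = 14+12 = 26
ES_I = 19; EF_I = 19+15 = 34
ES_J = max(EF_E=23, EF_F=35, EF_G=30, EF_H=26, EF_I=34) = 35; EF_J = 35+2 = 37
Expected project duration μ = 37 days. Critical path: A → C → F → J.

Variances on critical path: σ²_A=5.444, σ²_C=9.000, σ²_F=1.778, σ²_J=0.111.
Largest is σ²_C = 9.000.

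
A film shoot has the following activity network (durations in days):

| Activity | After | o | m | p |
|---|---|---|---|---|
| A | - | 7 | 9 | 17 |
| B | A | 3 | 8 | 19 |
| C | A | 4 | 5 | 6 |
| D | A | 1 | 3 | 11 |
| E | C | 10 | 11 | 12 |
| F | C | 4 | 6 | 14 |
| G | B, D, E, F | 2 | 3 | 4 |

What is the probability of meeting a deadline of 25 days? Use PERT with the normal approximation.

te_A = (7 + 4·9 + 17)/6 = 60/6 = 10; σ²_A = ((17−7)/6)² = 2.778
te_B = (3 + 4·8 + 19)/6 = 54/6 = 9; σ²_B = ((19−3)/6)² = 7.111
te_C = (4 + 4·5 + 6)/6 = 30/6 = 5; σ²_C = ((6−4)/6)² = 0.111
te_D = (1 + 4·3 + 11)/6 = 24/6 = 4; σ²_D = ((11−1)/6)² = 2.778
te_E = (10 + 4·11 + 12)/6 = 66/6 = 11; σ²_E = ((12−10)/6)² = 0.111
te_F = (4 + 4·6 + 14)/6 = 42/6 = 7; σ²_F = ((14−4)/6)² = 2.778
te_G = (2 + 4·3 + 4)/6 = 18/6 = 3; σ²_G = ((4−2)/6)² = 0.111

Forward pass:
ES_A = 0; EF_A = 10
ES_B = 10; EF_B = 10+9 = 19
ES_C = 10; EF_C = 10+5 = 15
ES_D = 10; EF_D = 10+4 = 14
ES_E = 15; EF_E = 15+11 = 26
ES_F = 15; EF_F = 15+7 = 22
ES_G = max(EF_B=19, EF_D=14, EF_E=26, EF_F=22) = 26; EF_G = 26+3 = 29
Expected project duration μ = 29 days. Critical path: A → C → E → G.

Variance along critical path = 2.778 + 0.111 + 0.111 + 0.111 = 3.111; σ = √3.111 = 1.764 days.
Z = (25 − 29) / 1.764 = -2.268
P(T ≤ 25) = Φ(-2.268) ≈ 0.012

0.012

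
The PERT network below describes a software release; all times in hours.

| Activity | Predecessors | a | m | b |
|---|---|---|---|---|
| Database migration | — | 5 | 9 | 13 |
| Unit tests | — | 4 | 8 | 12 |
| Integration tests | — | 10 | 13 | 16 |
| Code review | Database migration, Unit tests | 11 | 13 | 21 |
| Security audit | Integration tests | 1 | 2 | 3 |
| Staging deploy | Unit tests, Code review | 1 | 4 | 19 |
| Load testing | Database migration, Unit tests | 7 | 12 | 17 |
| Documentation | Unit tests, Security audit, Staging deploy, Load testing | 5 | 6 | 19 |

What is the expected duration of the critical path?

te_Database migration = (5 + 4·9 + 13)/6 = 54/6 = 9
te_Unit tests = (4 + 4·8 + 12)/6 = 48/6 = 8
te_Integration tests = (10 + 4·13 + 16)/6 = 78/6 = 13
te_Code review = (11 + 4·13 + 21)/6 = 84/6 = 14
te_Security audit = (1 + 4·2 + 3)/6 = 12/6 = 2
te_Staging deploy = (1 + 4·4 + 19)/6 = 36/6 = 6
te_Load testing = (7 + 4·12 + 17)/6 = 72/6 = 12
te_Documentation = (5 + 4·6 + 19)/6 = 48/6 = 8

Forward pass:
ES_Database migration = 0; EF_Database migration = 9
ES_Unit tests = 0; EF_Unit tests = 8
ES_Integration tests = 0; EF_Integration tests = 13
ES_Code review = max(EF_Database migration=9, EF_Unit tests=8) = 9; EF_Code review = 9+14 = 23
ES_Security audit = 13; EF_Security audit = 13+2 = 15
ES_Staging deploy = max(EF_Unit tests=8, EF_Code review=23) = 23; EF_Staging deploy = 23+6 = 29
ES_Load testing = max(EF_Database migration=9, EF_Unit tests=8) = 9; EF_Load testing = 9+12 = 21
ES_Documentation = max(EF_Unit tests=8, EF_Security audit=15, EF_Staging deploy=29, EF_Load testing=21) = 29; EF_Documentation = 29+8 = 37
Expected project duration μ = 37 hours. Critical path: Database migration → Code review → Staging deploy → Documentation.

37 hours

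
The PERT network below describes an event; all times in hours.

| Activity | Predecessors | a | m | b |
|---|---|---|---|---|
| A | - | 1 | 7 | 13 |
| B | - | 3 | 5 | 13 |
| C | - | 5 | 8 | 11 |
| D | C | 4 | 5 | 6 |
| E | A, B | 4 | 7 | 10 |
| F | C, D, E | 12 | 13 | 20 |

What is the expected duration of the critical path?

te_A = (1 + 4·7 + 13)/6 = 42/6 = 7
te_B = (3 + 4·5 + 13)/6 = 36/6 = 6
te_C = (5 + 4·8 + 11)/6 = 48/6 = 8
te_D = (4 + 4·5 + 6)/6 = 30/6 = 5
te_E = (4 + 4·7 + 10)/6 = 42/6 = 7
te_F = (12 + 4·13 + 20)/6 = 84/6 = 14

Forward pass:
ES_A = 0; EF_A = 7
ES_B = 0; EF_B = 6
ES_C = 0; EF_C = 8
ES_D = 8; EF_D = 8+5 = 13
ES_E = max(EF_A=7, EF_B=6) = 7; EF_E = 7+7 = 14
ES_F = max(EF_C=8, EF_D=13, EF_E=14) = 14; EF_F = 14+14 = 28
Expected project duration μ = 28 hours. Critical path: A → E → F.

28 hours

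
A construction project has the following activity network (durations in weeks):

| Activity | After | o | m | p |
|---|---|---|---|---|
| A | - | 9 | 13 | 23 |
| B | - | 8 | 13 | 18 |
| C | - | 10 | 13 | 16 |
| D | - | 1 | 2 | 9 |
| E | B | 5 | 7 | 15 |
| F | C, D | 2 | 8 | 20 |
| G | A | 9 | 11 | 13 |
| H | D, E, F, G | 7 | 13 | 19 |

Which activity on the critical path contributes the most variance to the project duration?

te_A = (9 + 4·13 + 23)/6 = 84/6 = 14; σ²_A = ((23−9)/6)² = 5.444
te_B = (8 + 4·13 + 18)/6 = 78/6 = 13; σ²_B = ((18−8)/6)² = 2.778
te_C = (10 + 4·13 + 16)/6 = 78/6 = 13; σ²_C = ((16−10)/6)² = 1.000
te_D = (1 + 4·2 + 9)/6 = 18/6 = 3; σ²_D = ((9−1)/6)² = 1.778
te_E = (5 + 4·7 + 15)/6 = 48/6 = 8; σ²_E = ((15−5)/6)² = 2.778
te_F = (2 + 4·8 + 20)/6 = 54/6 = 9; σ²_F = ((20−2)/6)² = 9.000
te_G = (9 + 4·11 + 13)/6 = 66/6 = 11; σ²_G = ((13−9)/6)² = 0.444
te_H = (7 + 4·13 + 19)/6 = 78/6 = 13; σ²_H = ((19−7)/6)² = 4.000

Forward pass:
ES_A = 0; EF_A = 14
ES_B = 0; EF_B = 13
ES_C = 0; EF_C = 13
ES_D = 0; EF_D = 3
ES_E = 13; EF_E = 13+8 = 21
ES_F = max(EF_C=13, EF_D=3) = 13; EF_F = 13+9 = 22
ES_G = 14; EF_G = 14+11 = 25
ES_H = max(EF_D=3, EF_E=21, EF_F=22, EF_G=25) = 25; EF_H = 25+13 = 38
Expected project duration μ = 38 weeks. Critical path: A → G → H.

Variances on critical path: σ²_A=5.444, σ²_G=0.444, σ²_H=4.000.
Largest is σ²_A = 5.444.

A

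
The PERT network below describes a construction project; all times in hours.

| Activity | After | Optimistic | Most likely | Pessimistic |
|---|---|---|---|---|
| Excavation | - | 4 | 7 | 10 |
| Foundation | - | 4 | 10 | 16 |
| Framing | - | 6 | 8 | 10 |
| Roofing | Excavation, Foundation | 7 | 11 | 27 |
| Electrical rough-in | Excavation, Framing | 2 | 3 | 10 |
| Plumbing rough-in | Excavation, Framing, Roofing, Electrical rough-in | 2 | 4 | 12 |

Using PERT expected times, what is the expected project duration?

te_Excavation = (4 + 4·7 + 10)/6 = 42/6 = 7
te_Foundation = (4 + 4·10 + 16)/6 = 60/6 = 10
te_Framing = (6 + 4·8 + 10)/6 = 48/6 = 8
te_Roofing = (7 + 4·11 + 27)/6 = 78/6 = 13
te_Electrical rough-in = (2 + 4·3 + 10)/6 = 24/6 = 4
te_Plumbing rough-in = (2 + 4·4 + 12)/6 = 30/6 = 5

Forward pass:
ES_Excavation = 0; EF_Excavation = 7
ES_Foundation = 0; EF_Foundation = 10
ES_Framing = 0; EF_Framing = 8
ES_Roofing = max(EF_Excavation=7, EF_Foundation=10) = 10; EF_Roofing = 10+13 = 23
ES_Electrical rough-in = max(EF_Excavation=7, EF_Framing=8) = 8; EF_Electrical rough-in = 8+4 = 12
ES_Plumbing rough-in = max(EF_Excavation=7, EF_Framing=8, EF_Roofing=23, EF_Electrical rough-in=12) = 23; EF_Plumbing rough-in = 23+5 = 28
Expected project duration μ = 28 hours. Critical path: Foundation → Roofing → Plumbing rough-in.

28 hours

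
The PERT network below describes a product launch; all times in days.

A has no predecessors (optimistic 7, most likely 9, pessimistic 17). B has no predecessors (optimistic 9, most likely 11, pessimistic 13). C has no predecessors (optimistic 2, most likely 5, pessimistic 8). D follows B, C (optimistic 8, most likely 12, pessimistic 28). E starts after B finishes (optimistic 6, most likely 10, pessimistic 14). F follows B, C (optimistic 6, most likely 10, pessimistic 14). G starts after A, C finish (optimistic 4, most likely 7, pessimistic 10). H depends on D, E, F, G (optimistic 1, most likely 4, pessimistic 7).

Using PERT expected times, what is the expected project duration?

29 days

te_A = (7 + 4·9 + 17)/6 = 60/6 = 10
te_B = (9 + 4·11 + 13)/6 = 66/6 = 11
te_C = (2 + 4·5 + 8)/6 = 30/6 = 5
te_D = (8 + 4·12 + 28)/6 = 84/6 = 14
te_E = (6 + 4·10 + 14)/6 = 60/6 = 10
te_F = (6 + 4·10 + 14)/6 = 60/6 = 10
te_G = (4 + 4·7 + 10)/6 = 42/6 = 7
te_H = (1 + 4·4 + 7)/6 = 24/6 = 4

Forward pass:
ES_A = 0; EF_A = 10
ES_B = 0; EF_B = 11
ES_C = 0; EF_C = 5
ES_D = max(EF_B=11, EF_C=5) = 11; EF_D = 11+14 = 25
ES_E = 11; EF_E = 11+10 = 21
ES_F = max(EF_B=11, EF_C=5) = 11; EF_F = 11+10 = 21
ES_G = max(EF_A=10, EF_C=5) = 10; EF_G = 10+7 = 17
ES_H = max(EF_D=25, EF_E=21, EF_F=21, EF_G=17) = 25; EF_H = 25+4 = 29
Expected project duration μ = 29 days. Critical path: B → D → H.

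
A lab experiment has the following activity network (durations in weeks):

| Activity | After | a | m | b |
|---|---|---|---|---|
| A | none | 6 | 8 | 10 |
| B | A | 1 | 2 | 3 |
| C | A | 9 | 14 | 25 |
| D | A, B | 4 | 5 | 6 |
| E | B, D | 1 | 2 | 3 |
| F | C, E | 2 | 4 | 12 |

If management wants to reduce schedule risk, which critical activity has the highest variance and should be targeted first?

C

te_A = (6 + 4·8 + 10)/6 = 48/6 = 8; σ²_A = ((10−6)/6)² = 0.444
te_B = (1 + 4·2 + 3)/6 = 12/6 = 2; σ²_B = ((3−1)/6)² = 0.111
te_C = (9 + 4·14 + 25)/6 = 90/6 = 15; σ²_C = ((25−9)/6)² = 7.111
te_D = (4 + 4·5 + 6)/6 = 30/6 = 5; σ²_D = ((6−4)/6)² = 0.111
te_E = (1 + 4·2 + 3)/6 = 12/6 = 2; σ²_E = ((3−1)/6)² = 0.111
te_F = (2 + 4·4 + 12)/6 = 30/6 = 5; σ²_F = ((12−2)/6)² = 2.778

Forward pass:
ES_A = 0; EF_A = 8
ES_B = 8; EF_B = 8+2 = 10
ES_C = 8; EF_C = 8+15 = 23
ES_D = max(EF_A=8, EF_B=10) = 10; EF_D = 10+5 = 15
ES_E = max(EF_B=10, EF_D=15) = 15; EF_E = 15+2 = 17
ES_F = max(EF_C=23, EF_E=17) = 23; EF_F = 23+5 = 28
Expected project duration μ = 28 weeks. Critical path: A → C → F.

Variances on critical path: σ²_A=0.444, σ²_C=7.111, σ²_F=2.778.
Largest is σ²_C = 7.111.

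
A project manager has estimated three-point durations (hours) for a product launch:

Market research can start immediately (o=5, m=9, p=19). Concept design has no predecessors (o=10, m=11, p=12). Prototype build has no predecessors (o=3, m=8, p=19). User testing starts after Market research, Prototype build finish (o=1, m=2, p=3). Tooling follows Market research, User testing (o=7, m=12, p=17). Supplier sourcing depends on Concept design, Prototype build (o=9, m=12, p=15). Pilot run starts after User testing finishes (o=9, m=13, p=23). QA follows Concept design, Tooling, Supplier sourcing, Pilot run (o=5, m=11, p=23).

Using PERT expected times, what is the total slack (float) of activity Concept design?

3 hours

te_Market research = (5 + 4·9 + 19)/6 = 60/6 = 10
te_Concept design = (10 + 4·11 + 12)/6 = 66/6 = 11
te_Prototype build = (3 + 4·8 + 19)/6 = 54/6 = 9
te_User testing = (1 + 4·2 + 3)/6 = 12/6 = 2
te_Tooling = (7 + 4·12 + 17)/6 = 72/6 = 12
te_Supplier sourcing = (9 + 4·12 + 15)/6 = 72/6 = 12
te_Pilot run = (9 + 4·13 + 23)/6 = 84/6 = 14
te_QA = (5 + 4·11 + 23)/6 = 72/6 = 12

Forward pass:
ES_Market research = 0; EF_Market research = 10
ES_Concept design = 0; EF_Concept design = 11
ES_Prototype build = 0; EF_Prototype build = 9
ES_User testing = max(EF_Market research=10, EF_Prototype build=9) = 10; EF_User testing = 10+2 = 12
ES_Tooling = max(EF_Market research=10, EF_User testing=12) = 12; EF_Tooling = 12+12 = 24
ES_Supplier sourcing = max(EF_Concept design=11, EF_Prototype build=9) = 11; EF_Supplier sourcing = 11+12 = 23
ES_Pilot run = 12; EF_Pilot run = 12+14 = 26
ES_QA = max(EF_Concept design=11, EF_Tooling=24, EF_Supplier sourcing=23, EF_Pilot run=26) = 26; EF_QA = 26+12 = 38
Expected project duration μ = 38 hours. Critical path: Market research → User testing → Pilot run → QA.

Backward pass:
LF_QA = 38; LS_QA = 38−12 = 26
LF_Pilot run = LS_QA = 26; LS_Pilot run = 26−14 = 12
LF_Supplier sourcing = LS_QA = 26; LS_Supplier sourcing = 26−12 = 14
LF_Tooling = LS_QA = 26; LS_Tooling = 26−12 = 14
LF_User testing = min(LS_Tooling=14, LS_Pilot run=12) = 12; LS_User testing = 12−2 = 10
LF_Prototype build = min(LS_User testing=10, LS_Supplier sourcing=14) = 10; LS_Prototype build = 10−9 = 1
LF_Concept design = min(LS_Supplier sourcing=14, LS_QA=26) = 14; LS_Concept design = 14−11 = 3
LF_Market research = min(LS_User testing=10, LS_Tooling=14) = 10; LS_Market research = 10−10 = 0
Slack_Concept design = LS_Concept design − ES_Concept design = 3 − 0 = 3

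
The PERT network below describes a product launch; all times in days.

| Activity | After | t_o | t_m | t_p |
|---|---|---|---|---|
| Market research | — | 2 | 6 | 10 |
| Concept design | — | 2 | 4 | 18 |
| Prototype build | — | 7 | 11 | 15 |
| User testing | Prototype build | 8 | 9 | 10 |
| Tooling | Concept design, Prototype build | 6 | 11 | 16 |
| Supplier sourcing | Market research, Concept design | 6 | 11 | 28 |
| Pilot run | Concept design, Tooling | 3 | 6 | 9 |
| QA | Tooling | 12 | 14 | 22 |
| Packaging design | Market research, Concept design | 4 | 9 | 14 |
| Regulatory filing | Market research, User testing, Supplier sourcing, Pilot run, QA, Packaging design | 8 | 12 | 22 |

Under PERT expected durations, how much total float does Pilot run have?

9 days

te_Market research = (2 + 4·6 + 10)/6 = 36/6 = 6
te_Concept design = (2 + 4·4 + 18)/6 = 36/6 = 6
te_Prototype build = (7 + 4·11 + 15)/6 = 66/6 = 11
te_User testing = (8 + 4·9 + 10)/6 = 54/6 = 9
te_Tooling = (6 + 4·11 + 16)/6 = 66/6 = 11
te_Supplier sourcing = (6 + 4·11 + 28)/6 = 78/6 = 13
te_Pilot run = (3 + 4·6 + 9)/6 = 36/6 = 6
te_QA = (12 + 4·14 + 22)/6 = 90/6 = 15
te_Packaging design = (4 + 4·9 + 14)/6 = 54/6 = 9
te_Regulatory filing = (8 + 4·12 + 22)/6 = 78/6 = 13

Forward pass:
ES_Market research = 0; EF_Market research = 6
ES_Concept design = 0; EF_Concept design = 6
ES_Prototype build = 0; EF_Prototype build = 11
ES_User testing = 11; EF_User testing = 11+9 = 20
ES_Tooling = max(EF_Concept design=6, EF_Prototype build=11) = 11; EF_Tooling = 11+11 = 22
ES_Supplier sourcing = max(EF_Market research=6, EF_Concept design=6) = 6; EF_Supplier sourcing = 6+13 = 19
ES_Pilot run = max(EF_Concept design=6, EF_Tooling=22) = 22; EF_Pilot run = 22+6 = 28
ES_QA = 22; EF_QA = 22+15 = 37
ES_Packaging design = max(EF_Market research=6, EF_Concept design=6) = 6; EF_Packaging design = 6+9 = 15
ES_Regulatory filing = max(EF_Market research=6, EF_User testing=20, EF_Supplier sourcing=19, EF_Pilot run=28, EF_QA=37, EF_Packaging design=15) = 37; EF_Regulatory filing = 37+13 = 50
Expected project duration μ = 50 days. Critical path: Prototype build → Tooling → QA → Regulatory filing.

Backward pass:
LF_Regulatory filing = 50; LS_Regulatory filing = 50−13 = 37
LF_Packaging design = LS_Regulatory filing = 37; LS_Packaging design = 37−9 = 28
LF_QA = LS_Regulatory filing = 37; LS_QA = 37−15 = 22
LF_Pilot run = LS_Regulatory filing = 37; LS_Pilot run = 37−6 = 31
LF_Supplier sourcing = LS_Regulatory filing = 37; LS_Supplier sourcing = 37−13 = 24
LF_Tooling = min(LS_Pilot run=31, LS_QA=22) = 22; LS_Tooling = 22−11 = 11
LF_User testing = LS_Regulatory filing = 37; LS_User testing = 37−9 = 28
LF_Prototype build = min(LS_User testing=28, LS_Tooling=11) = 11; LS_Prototype build = 11−11 = 0
LF_Concept design = min(LS_Tooling=11, LS_Supplier sourcing=24, LS_Pilot run=31, LS_Packaging design=28) = 11; LS_Concept design = 11−6 = 5
LF_Market research = min(LS_Supplier sourcing=24, LS_Packaging design=28, LS_Regulatory filing=37) = 24; LS_Market research = 24−6 = 18
Slack_Pilot run = LS_Pilot run − ES_Pilot run = 31 − 22 = 9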